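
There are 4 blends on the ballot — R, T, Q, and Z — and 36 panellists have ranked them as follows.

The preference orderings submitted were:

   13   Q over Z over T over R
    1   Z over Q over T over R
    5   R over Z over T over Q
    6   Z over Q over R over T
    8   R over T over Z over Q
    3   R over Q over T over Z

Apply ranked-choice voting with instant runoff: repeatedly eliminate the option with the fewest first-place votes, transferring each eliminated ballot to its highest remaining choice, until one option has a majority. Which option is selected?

Q

Round 1: R 16, Q 13, Z 7, T 0. T has the fewest and is eliminated.
Round 2: R 16, Q 13, Z 7. Z has the fewest and is eliminated.
Round 3: Q 20, R 16. Q has a majority.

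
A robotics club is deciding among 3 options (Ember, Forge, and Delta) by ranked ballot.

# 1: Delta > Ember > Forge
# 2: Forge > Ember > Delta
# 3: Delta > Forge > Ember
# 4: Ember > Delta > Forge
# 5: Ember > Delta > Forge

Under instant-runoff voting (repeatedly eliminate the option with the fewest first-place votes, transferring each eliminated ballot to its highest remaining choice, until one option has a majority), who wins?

Round 1: Ember 2, Delta 2, Forge 1. Forge has the fewest and is eliminated.
Round 2: Ember 3, Delta 2. Ember has a majority.

Ember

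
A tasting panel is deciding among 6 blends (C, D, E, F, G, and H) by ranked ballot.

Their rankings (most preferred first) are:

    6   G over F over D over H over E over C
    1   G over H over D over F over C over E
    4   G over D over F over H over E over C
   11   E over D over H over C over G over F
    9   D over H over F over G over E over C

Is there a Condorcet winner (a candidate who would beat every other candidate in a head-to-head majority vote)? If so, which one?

Head-to-head results (31 voters total):
C vs D: D wins 31–0.
C vs E: E wins 30–1.
C vs F: F wins 20–11.
C vs G: G wins 20–11.
C vs H: H wins 31–0.
D vs E: D wins 20–11.
D vs F: D wins 25–6.
D vs G: D wins 20–11.
D vs H: D wins 30–1.
E vs F: F wins 20–11.
E vs G: G wins 20–11.
E vs H: H wins 20–11.
F vs G: G wins 22–9.
F vs H: H wins 21–10.
G vs H: H wins 20–11.
D beats each rival — C (31–0), E (20–11), F (25–6), G (20–11), H (30–1) — so D is the Condorcet winner.

D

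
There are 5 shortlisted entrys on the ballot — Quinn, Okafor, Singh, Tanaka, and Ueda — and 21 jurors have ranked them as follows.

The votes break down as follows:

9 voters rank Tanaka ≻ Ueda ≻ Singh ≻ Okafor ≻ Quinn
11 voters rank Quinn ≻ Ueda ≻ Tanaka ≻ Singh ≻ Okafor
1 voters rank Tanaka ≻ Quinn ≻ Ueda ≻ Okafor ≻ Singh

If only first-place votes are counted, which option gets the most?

Quinn

First-place vote totals:
  Quinn: 11
  Okafor: 0
  Singh: 0
  Tanaka: 10
  Ueda: 0
Quinn has the most first-place votes.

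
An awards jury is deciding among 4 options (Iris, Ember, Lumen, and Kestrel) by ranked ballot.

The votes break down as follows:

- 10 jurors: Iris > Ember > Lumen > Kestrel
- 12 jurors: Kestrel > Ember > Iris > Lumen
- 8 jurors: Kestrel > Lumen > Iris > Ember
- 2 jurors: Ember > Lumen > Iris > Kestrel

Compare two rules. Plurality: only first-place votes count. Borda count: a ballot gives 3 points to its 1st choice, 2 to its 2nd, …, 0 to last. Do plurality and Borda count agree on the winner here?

Plurality first-place counts: Iris 10, Ember 2, Lumen 0, Kestrel 20 → Kestrel.
Borda totals: Iris 52, Ember 50, Lumen 30, Kestrel 60 → Kestrel.
The two rules agree on Kestrel.

Yes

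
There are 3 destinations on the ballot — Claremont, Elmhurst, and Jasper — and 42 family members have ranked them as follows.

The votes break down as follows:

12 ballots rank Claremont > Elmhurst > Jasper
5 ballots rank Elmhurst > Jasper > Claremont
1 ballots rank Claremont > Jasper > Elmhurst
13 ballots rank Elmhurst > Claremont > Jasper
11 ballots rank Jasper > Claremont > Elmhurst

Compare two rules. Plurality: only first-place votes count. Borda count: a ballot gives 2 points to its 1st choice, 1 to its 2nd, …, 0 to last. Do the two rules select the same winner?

No

Plurality first-place counts: Claremont 13, Elmhurst 18, Jasper 11 → Elmhurst.
Borda totals: Claremont 50, Elmhurst 48, Jasper 28 → Claremont.
The two rules disagree: plurality picks Elmhurst, Borda picks Claremont.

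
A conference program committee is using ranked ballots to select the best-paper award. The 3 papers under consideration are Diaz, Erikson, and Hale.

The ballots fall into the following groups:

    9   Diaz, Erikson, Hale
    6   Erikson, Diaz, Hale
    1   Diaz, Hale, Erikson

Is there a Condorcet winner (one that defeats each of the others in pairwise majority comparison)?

Yes

Head-to-head results (16 voters total):
Diaz vs Erikson: Diaz wins 10–6.
Diaz vs Hale: Diaz wins 16–0.
Erikson vs Hale: Erikson wins 15–1.
Diaz beats each rival — Erikson (10–6), Hale (16–0) — so Diaz is the Condorcet winner.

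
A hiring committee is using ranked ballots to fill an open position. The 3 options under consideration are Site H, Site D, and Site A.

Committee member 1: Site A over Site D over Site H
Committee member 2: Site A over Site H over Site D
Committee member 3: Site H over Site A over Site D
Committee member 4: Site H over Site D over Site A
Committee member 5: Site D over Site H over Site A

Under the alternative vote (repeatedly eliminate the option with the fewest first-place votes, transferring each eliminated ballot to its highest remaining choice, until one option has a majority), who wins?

Round 1: Site H 2, Site A 2, Site D 1. Site D has the fewest and is eliminated.
Round 2: Site H 3, Site A 2. Site H has a majority.

Site H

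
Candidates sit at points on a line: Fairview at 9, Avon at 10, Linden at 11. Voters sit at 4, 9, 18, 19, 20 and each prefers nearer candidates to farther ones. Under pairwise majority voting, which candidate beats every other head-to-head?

With single-peaked preferences on a line, the Condorcet winner is the candidate closest to the median voter.
The median voter (position 18) is closest to Linden at 11.
Check: Linden vs Fairview — voters closer to Linden: 3 of 5.

Linden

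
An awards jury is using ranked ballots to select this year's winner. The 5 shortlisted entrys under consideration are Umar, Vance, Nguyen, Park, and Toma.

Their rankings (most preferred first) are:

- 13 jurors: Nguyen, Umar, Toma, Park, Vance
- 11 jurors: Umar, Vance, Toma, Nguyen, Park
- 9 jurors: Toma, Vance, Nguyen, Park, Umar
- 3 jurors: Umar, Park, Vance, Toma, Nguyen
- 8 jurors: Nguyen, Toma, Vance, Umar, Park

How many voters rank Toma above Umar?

Ballots ranking Toma above Umar: 9+8 = 17.
Ballots ranking Umar above Toma: 13+11+3 = 27.
So 17 of 44 voters prefer Toma to Umar.

17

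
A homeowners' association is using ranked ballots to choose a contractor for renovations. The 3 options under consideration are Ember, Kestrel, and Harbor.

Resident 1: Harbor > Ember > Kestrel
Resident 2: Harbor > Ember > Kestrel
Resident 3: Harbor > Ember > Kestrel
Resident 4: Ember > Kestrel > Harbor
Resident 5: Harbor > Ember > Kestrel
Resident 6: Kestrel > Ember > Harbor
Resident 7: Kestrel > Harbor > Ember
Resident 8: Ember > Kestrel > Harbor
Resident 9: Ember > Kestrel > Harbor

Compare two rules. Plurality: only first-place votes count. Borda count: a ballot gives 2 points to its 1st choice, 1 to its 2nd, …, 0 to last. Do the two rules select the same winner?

Plurality first-place counts: Ember 3, Kestrel 2, Harbor 4 → Harbor.
Borda totals: Ember 11, Kestrel 7, Harbor 9 → Ember.
The two rules disagree: plurality picks Harbor, Borda picks Ember.

No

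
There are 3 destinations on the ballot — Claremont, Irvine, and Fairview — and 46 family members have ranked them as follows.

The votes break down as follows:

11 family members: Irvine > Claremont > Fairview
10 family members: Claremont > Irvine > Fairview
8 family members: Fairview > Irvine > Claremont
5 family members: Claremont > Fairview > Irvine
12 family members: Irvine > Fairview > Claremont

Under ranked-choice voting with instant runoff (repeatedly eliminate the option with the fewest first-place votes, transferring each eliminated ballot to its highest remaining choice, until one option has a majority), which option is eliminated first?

Fairview

Round 1: Irvine 23, Claremont 15, Fairview 8. Fairview has the fewest and is eliminated.
Round 2: Irvine 31, Claremont 15. Irvine has a majority.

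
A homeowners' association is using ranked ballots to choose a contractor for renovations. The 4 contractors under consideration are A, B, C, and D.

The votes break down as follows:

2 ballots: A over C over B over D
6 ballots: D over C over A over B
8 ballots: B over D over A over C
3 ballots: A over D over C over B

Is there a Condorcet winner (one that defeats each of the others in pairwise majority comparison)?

Head-to-head results (19 voters total):
A vs B: A wins 11–8.
A vs C: A wins 13–6.
A vs D: D wins 14–5.
B vs C: C wins 11–8.
B vs D: B wins 10–9.
C vs D: D wins 17–2.
No candidate beats all others: A beats B beats D beats A, a majority cycle.

No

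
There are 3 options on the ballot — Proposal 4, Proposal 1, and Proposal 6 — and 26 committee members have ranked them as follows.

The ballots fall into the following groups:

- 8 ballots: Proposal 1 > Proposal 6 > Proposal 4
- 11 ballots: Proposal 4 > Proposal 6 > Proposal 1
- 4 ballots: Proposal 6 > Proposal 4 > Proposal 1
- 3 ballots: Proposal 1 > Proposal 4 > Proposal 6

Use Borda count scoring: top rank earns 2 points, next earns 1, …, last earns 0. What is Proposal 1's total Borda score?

Borda scores:
  Proposal 4: 8·0 + 11·2 + 4·1 + 3·1 = 29
  Proposal 1: 8·2 + 11·0 + 4·0 + 3·2 = 22
  Proposal 6: 8·1 + 11·1 + 4·2 + 3·0 = 27

22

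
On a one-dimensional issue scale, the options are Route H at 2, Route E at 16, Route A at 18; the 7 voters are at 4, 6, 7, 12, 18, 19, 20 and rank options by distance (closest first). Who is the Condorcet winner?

Route E

With single-peaked preferences on a line, the Condorcet winner is the candidate closest to the median voter.
The median voter (position 12) is closest to Route E at 16.
Check: Route E vs Route A — voters closer to Route E: 4 of 7.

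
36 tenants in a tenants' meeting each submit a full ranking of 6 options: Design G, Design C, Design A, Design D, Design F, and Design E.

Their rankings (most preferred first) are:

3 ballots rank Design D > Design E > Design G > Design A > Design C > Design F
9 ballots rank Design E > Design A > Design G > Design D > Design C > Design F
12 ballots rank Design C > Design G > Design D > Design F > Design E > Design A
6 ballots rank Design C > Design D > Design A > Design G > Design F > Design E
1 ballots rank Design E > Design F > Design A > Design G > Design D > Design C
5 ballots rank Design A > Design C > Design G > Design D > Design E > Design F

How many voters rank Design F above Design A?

13

Ballots ranking Design F above Design A: 12+1 = 13.
Ballots ranking Design A above Design F: 3+9+6+5 = 23.
So 13 of 36 voters prefer Design F to Design A.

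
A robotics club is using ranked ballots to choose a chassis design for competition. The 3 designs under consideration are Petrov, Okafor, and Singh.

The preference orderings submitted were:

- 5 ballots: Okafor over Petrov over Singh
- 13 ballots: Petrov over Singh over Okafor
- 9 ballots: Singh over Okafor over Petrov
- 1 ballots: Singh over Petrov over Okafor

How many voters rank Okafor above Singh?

Ballots ranking Okafor above Singh: 5.
Ballots ranking Singh above Okafor: 13+9+1 = 23.
So 5 of 28 voters prefer Okafor to Singh.

5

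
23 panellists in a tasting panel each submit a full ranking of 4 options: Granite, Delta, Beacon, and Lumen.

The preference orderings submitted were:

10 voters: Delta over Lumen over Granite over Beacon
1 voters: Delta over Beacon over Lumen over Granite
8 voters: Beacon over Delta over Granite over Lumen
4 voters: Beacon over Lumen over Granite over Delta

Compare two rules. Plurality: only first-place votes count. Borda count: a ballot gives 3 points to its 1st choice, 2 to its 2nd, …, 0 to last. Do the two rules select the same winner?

Plurality first-place counts: Granite 0, Delta 11, Beacon 12, Lumen 0 → Beacon.
Borda totals: Granite 22, Delta 49, Beacon 38, Lumen 29 → Delta.
The two rules disagree: plurality picks Beacon, Borda picks Delta.

No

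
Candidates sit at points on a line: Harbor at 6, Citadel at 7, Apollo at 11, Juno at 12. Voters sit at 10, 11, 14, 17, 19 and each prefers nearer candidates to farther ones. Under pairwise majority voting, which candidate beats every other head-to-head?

With single-peaked preferences on a line, the Condorcet winner is the candidate closest to the median voter.
The median voter (position 14) is closest to Juno at 12.
Check: Juno vs Citadel — voters closer to Juno: 5 of 5.

Juno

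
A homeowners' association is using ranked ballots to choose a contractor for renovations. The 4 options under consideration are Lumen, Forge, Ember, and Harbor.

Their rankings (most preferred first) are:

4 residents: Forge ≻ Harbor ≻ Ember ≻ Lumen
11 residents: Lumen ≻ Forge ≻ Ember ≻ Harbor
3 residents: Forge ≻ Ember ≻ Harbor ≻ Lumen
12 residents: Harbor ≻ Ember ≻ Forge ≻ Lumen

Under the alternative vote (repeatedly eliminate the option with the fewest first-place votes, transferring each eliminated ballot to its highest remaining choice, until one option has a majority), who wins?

Harbor

Round 1: Harbor 12, Lumen 11, Forge 7, Ember 0. Ember has the fewest and is eliminated.
Round 2: Harbor 12, Lumen 11, Forge 7. Forge has the fewest and is eliminated.
Round 3: Harbor 19, Lumen 11. Harbor has a majority.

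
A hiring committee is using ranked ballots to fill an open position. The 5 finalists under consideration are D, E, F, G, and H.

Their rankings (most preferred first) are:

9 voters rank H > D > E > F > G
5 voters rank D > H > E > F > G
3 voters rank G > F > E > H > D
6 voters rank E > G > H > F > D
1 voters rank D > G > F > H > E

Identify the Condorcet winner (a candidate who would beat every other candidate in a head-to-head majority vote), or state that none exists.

H

Head-to-head results (24 voters total):
D vs E: D wins 15–9.
D vs F: D wins 15–9.
D vs G: D wins 15–9.
D vs H: H wins 18–6.
E vs F: E wins 20–4.
E vs G: E wins 20–4.
E vs H: H wins 15–9.
F vs G: F wins 14–10.
F vs H: H wins 20–4.
G vs H: H wins 14–10.
H beats each rival — D (18–6), E (15–9), F (20–4), G (14–10) — so H is the Condorcet winner.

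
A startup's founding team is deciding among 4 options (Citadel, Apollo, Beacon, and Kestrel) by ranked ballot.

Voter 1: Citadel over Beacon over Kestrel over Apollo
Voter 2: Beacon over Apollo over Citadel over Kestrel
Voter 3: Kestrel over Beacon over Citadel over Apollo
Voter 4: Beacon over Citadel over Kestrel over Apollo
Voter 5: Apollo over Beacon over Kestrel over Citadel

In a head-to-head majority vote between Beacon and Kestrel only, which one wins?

Ballots ranking Beacon above Kestrel: 4.
Ballots ranking Kestrel above Beacon: 1.
Beacon wins the head-to-head, 4–1.

Beacon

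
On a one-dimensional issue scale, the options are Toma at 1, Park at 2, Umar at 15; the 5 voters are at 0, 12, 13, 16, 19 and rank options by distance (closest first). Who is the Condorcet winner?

With single-peaked preferences on a line, the Condorcet winner is the candidate closest to the median voter.
The median voter (position 13) is closest to Umar at 15.
Check: Umar vs Toma — voters closer to Umar: 4 of 5.

Umar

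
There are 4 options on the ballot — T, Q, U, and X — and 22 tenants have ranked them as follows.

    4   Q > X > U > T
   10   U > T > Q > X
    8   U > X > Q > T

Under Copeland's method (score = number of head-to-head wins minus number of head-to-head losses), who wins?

U

Pairwise results:
  T vs Q: Q wins 12–10.
  T vs U: U wins 22–0.
  T vs X: X wins 12–10.
  Q vs U: U wins 18–4.
  Q vs X: Q wins 14–8.
  U vs X: U wins 18–4.
Copeland scores (wins − losses):
  T: 0 − 3 = -3
  Q: 2 − 1 = 1
  U: 3 − 0 = 3
  X: 1 − 2 = -1
U has the best Copeland score.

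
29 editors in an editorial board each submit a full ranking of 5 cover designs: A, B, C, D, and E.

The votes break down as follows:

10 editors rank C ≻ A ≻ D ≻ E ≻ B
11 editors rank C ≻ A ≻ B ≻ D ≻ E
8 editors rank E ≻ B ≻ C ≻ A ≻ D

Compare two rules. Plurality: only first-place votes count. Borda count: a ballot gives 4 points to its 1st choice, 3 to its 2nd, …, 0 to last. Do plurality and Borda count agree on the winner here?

Plurality first-place counts: A 0, B 0, C 21, D 0, E 8 → C.
Borda totals: A 71, B 46, C 100, D 31, E 42 → C.
The two rules agree on C.

Yes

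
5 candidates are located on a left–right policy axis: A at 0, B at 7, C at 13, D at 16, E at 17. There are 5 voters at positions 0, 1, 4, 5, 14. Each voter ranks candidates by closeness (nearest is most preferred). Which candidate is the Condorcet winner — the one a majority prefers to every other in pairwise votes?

With single-peaked preferences on a line, the Condorcet winner is the candidate closest to the median voter.
The median voter (position 4) is closest to B at 7.
Check: B vs D — voters closer to B: 4 of 5.

B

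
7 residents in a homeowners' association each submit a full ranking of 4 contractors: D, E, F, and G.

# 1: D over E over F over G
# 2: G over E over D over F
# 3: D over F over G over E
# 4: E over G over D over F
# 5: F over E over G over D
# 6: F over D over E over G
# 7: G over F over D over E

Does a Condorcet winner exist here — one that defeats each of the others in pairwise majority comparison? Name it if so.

None — there is no Condorcet winner

Head-to-head results (7 voters total):
D vs E: D wins 4–3.
D vs F: D wins 4–3.
D vs G: G wins 4–3.
E vs F: F wins 4–3.
E vs G: E wins 4–3.
F vs G: F wins 4–3.
No candidate beats all others: D beats E beats G beats D, a majority cycle.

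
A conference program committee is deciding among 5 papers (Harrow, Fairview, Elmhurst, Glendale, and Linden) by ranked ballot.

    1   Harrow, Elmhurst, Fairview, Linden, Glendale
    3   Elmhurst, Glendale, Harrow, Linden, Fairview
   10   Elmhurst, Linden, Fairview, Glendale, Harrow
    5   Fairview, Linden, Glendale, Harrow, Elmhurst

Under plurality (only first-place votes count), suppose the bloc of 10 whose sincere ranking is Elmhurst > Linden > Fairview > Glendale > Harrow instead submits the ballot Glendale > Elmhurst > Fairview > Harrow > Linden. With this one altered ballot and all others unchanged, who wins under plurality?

First-place totals with the altered ballot: Harrow 1, Fairview 5, Elmhurst 3, Glendale 10, Linden 0.
The switch changes the winner from Elmhurst to Glendale.

Glendale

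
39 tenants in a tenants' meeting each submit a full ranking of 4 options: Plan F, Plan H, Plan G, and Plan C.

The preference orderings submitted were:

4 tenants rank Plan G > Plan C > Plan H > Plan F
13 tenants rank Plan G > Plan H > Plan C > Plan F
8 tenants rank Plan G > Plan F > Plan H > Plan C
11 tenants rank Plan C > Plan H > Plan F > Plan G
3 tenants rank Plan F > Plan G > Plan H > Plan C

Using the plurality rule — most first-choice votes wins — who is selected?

First-place vote totals:
  Plan F: 3
  Plan H: 0
  Plan G: 25
  Plan C: 11
Plan G has the most first-place votes.

Plan G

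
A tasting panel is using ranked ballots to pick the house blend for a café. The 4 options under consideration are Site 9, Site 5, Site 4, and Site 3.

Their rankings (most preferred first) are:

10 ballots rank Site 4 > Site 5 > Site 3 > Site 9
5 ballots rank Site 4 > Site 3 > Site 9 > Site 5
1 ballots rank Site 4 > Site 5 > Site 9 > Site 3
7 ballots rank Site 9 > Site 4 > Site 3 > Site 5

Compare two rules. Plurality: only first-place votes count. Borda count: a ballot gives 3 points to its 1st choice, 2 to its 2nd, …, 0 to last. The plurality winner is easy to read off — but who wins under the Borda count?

Site 4

Plurality first-place counts: Site 9 7, Site 5 0, Site 4 16, Site 3 0 → Site 4.
Borda totals: Site 9 27, Site 5 22, Site 4 62, Site 3 27 → Site 4.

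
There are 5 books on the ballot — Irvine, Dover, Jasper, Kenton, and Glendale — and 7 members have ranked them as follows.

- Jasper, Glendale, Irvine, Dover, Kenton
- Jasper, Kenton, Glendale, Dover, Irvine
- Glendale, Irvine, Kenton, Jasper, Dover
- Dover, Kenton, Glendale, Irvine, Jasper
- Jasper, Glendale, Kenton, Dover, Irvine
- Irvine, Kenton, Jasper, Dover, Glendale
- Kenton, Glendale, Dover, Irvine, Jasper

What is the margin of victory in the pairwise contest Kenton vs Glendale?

1

Ballots ranking Kenton above Glendale: 4.
Ballots ranking Glendale above Kenton: 3.
Kenton wins 4–3, a margin of 1.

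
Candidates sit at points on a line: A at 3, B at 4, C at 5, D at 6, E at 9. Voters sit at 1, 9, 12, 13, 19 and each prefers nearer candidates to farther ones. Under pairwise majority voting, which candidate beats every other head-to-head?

With single-peaked preferences on a line, the Condorcet winner is the candidate closest to the median voter.
The median voter (position 12) is closest to E at 9.
Check: E vs D — voters closer to E: 4 of 5.

E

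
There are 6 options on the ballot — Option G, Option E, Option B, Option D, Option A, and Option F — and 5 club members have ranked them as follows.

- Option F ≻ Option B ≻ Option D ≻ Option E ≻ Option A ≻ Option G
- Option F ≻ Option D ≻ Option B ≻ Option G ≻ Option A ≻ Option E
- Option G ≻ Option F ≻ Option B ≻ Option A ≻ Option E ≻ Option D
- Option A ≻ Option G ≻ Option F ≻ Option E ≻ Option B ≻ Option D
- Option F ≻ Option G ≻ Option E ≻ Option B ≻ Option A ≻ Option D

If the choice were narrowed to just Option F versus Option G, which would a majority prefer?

Ballots ranking Option F above Option G: 3.
Ballots ranking Option G above Option F: 2.
Option F wins the head-to-head, 3–2.

Option F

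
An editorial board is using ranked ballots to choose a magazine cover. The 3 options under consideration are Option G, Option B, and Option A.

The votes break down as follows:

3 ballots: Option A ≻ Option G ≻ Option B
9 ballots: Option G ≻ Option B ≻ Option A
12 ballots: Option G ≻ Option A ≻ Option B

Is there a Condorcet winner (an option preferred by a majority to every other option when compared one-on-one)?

Yes

Head-to-head results (24 voters total):
Option G vs Option B: Option G wins 24–0.
Option G vs Option A: Option G wins 21–3.
Option B vs Option A: Option A wins 15–9.
Option G beats each rival — Option B (24–0), Option A (21–3) — so Option G is the Condorcet winner.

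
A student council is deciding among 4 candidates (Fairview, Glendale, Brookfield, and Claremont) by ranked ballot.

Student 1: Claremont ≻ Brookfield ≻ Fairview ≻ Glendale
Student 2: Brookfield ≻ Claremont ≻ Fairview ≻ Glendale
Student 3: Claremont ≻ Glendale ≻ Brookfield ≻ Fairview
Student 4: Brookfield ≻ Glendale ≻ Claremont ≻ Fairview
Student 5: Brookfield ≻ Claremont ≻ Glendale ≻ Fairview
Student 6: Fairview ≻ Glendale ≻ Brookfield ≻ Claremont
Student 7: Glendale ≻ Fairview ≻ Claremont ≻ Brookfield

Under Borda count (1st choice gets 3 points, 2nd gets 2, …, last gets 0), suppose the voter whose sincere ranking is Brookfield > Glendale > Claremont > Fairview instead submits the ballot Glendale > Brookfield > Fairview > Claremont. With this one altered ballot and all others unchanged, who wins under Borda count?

Brookfield

Borda totals with the altered ballot: Fairview 8, Glendale 11, Brookfield 12, Claremont 11.
The winner is unchanged: still Brookfield.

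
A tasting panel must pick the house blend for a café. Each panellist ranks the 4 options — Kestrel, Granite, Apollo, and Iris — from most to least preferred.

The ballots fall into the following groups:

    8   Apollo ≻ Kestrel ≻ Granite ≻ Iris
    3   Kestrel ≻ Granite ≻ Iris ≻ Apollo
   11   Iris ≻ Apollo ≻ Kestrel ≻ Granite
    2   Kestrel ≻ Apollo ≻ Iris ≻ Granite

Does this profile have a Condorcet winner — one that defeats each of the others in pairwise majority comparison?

No

Head-to-head results (24 voters total):
Kestrel vs Granite: Kestrel wins 24–0.
Kestrel vs Apollo: Apollo wins 19–5.
Kestrel vs Iris: Kestrel wins 13–11.
Granite vs Apollo: Apollo wins 21–3.
Granite vs Iris: Iris wins 13–11.
Apollo vs Iris: Iris wins 14–10.
No candidate beats all others: Kestrel beats Iris beats Apollo beats Kestrel, a majority cycle.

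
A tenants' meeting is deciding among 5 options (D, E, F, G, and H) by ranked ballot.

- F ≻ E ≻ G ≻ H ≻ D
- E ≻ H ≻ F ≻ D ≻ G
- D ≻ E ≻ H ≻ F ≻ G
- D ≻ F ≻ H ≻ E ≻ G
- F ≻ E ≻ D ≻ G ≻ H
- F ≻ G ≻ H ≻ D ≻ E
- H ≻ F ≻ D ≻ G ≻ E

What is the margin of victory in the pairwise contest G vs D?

Ballots ranking G above D: 2.
Ballots ranking D above G: 5.
D wins 5–2, a margin of 3.

3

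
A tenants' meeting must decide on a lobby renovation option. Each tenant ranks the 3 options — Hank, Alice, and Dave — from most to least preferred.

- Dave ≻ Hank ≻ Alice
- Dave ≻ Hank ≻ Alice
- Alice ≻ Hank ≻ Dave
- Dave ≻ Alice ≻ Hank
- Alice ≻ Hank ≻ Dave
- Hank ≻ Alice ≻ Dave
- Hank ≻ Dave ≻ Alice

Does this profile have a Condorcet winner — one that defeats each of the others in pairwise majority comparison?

Head-to-head results (7 voters total):
Hank vs Alice: Hank wins 4–3.
Hank vs Dave: Hank wins 4–3.
Alice vs Dave: Dave wins 4–3.
Hank beats each rival — Alice (4–3), Dave (4–3) — so Hank is the Condorcet winner.

Yes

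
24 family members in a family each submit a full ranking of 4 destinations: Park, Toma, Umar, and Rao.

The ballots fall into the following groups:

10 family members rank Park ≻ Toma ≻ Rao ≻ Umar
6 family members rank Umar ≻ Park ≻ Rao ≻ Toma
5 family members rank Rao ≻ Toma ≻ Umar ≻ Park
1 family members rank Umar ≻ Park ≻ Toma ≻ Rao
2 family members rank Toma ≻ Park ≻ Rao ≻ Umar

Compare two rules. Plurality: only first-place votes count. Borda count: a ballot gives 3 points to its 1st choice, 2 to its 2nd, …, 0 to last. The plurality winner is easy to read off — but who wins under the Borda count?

Plurality first-place counts: Park 10, Toma 2, Umar 7, Rao 5 → Park.
Borda totals: Park 48, Toma 37, Umar 26, Rao 33 → Park.

Park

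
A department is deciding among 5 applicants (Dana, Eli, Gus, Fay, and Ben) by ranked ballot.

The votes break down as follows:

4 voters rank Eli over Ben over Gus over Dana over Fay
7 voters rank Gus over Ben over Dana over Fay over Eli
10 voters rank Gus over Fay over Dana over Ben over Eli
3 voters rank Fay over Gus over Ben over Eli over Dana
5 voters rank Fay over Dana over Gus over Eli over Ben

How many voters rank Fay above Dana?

Ballots ranking Fay above Dana: 10+3+5 = 18.
Ballots ranking Dana above Fay: 4+7 = 11.
So 18 of 29 voters prefer Fay to Dana.

18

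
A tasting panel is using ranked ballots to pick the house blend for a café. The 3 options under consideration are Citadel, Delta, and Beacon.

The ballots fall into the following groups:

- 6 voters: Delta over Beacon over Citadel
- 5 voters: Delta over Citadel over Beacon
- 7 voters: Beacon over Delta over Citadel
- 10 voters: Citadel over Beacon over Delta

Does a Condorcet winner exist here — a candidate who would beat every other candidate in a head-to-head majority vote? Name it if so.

Head-to-head results (28 voters total):
Citadel vs Delta: Delta wins 18–10.
Citadel vs Beacon: Citadel wins 15–13.
Delta vs Beacon: Beacon wins 17–11.
No candidate beats all others: Citadel beats Beacon beats Delta beats Citadel, a majority cycle.

None — there is no Condorcet winner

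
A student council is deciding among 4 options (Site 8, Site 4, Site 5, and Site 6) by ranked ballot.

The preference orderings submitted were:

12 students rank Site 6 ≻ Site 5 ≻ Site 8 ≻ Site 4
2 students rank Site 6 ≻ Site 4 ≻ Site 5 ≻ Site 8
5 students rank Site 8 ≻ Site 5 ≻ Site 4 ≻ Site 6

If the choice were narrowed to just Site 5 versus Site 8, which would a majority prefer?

Ballots ranking Site 5 above Site 8: 12+2 = 14.
Ballots ranking Site 8 above Site 5: 5.
Site 5 wins the head-to-head, 14–5.

Site 5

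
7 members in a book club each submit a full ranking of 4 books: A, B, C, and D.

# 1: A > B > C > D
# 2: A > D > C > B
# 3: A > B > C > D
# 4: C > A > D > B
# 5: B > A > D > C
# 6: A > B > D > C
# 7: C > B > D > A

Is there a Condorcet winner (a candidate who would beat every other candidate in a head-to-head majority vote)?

Yes

Head-to-head results (7 voters total):
A vs B: A wins 5–2.
A vs C: A wins 5–2.
A vs D: A wins 6–1.
B vs C: B wins 4–3.
B vs D: B wins 5–2.
C vs D: C wins 4–3.
A beats each rival — B (5–2), C (5–2), D (6–1) — so A is the Condorcet winner.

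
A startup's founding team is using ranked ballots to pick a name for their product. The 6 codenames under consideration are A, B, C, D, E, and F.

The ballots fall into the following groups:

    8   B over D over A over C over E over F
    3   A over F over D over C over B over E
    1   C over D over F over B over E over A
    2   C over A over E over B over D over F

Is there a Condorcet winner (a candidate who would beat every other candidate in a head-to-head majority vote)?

Yes

Head-to-head results (14 voters total):
A vs B: B wins 9–5.
A vs C: A wins 11–3.
A vs D: D wins 9–5.
A vs E: A wins 13–1.
A vs F: A wins 13–1.
B vs C: B wins 8–6.
B vs D: B wins 10–4.
B vs E: B wins 12–2.
B vs F: B wins 10–4.
C vs D: D wins 11–3.
C vs E: C wins 14–0.
C vs F: C wins 11–3.
D vs E: D wins 12–2.
D vs F: D wins 11–3.
E vs F: E wins 10–4.
B beats each rival — A (9–5), C (8–6), D (10–4), E (12–2), F (10–4) — so B is the Condorcet winner.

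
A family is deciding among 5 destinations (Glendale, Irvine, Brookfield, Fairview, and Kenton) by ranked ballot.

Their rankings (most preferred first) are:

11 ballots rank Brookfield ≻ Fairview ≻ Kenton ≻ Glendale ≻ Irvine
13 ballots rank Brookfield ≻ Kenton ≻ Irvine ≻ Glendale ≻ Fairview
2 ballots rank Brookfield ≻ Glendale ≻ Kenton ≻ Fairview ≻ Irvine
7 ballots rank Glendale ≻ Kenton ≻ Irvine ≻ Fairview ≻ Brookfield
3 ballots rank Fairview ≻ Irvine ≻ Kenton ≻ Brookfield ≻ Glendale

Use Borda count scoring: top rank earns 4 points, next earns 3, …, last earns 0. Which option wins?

Borda scores:
  Glendale: 11·1 + 13·1 + 2·3 + 7·4 + 3·0 = 58
  Irvine: 11·0 + 13·2 + 2·0 + 7·2 + 3·3 = 49
  Brookfield: 11·4 + 13·4 + 2·4 + 7·0 + 3·1 = 107
  Fairview: 11·3 + 13·0 + 2·1 + 7·1 + 3·4 = 54
  Kenton: 11·2 + 13·3 + 2·2 + 7·3 + 3·2 = 92
Brookfield has the highest total.

Brookfield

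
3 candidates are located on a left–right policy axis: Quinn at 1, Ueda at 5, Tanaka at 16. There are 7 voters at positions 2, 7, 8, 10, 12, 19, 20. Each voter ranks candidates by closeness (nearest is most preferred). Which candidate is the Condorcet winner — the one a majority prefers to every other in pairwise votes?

With single-peaked preferences on a line, the Condorcet winner is the candidate closest to the median voter.
The median voter (position 10) is closest to Ueda at 5.
Check: Ueda vs Quinn — voters closer to Ueda: 6 of 7.

Ueda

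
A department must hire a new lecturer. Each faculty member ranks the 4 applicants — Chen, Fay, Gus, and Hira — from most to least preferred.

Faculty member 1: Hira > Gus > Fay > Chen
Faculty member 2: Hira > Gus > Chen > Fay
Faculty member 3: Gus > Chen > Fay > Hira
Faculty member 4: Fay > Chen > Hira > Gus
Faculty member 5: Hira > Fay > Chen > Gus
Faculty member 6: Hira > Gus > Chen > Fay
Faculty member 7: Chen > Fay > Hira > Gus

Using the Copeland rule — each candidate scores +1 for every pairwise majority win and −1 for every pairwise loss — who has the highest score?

Hira

Pairwise results:
  Chen vs Fay: Chen wins 4–3.
  Chen vs Gus: Gus wins 4–3.
  Chen vs Hira: Hira wins 4–3.
  Fay vs Gus: Gus wins 4–3.
  Fay vs Hira: Hira wins 4–3.
  Gus vs Hira: Hira wins 6–1.
Copeland scores (wins − losses):
  Chen: 1 − 2 = -1
  Fay: 0 − 3 = -3
  Gus: 2 − 1 = 1
  Hira: 3 − 0 = 3
Hira has the best Copeland score.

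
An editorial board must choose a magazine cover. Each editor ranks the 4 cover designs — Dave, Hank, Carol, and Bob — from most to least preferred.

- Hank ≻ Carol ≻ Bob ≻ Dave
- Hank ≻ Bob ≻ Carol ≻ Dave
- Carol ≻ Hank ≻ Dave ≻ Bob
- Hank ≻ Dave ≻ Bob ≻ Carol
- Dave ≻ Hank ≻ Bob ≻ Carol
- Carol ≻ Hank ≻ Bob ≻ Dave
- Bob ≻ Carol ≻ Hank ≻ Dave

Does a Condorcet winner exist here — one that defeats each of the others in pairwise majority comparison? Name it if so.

Head-to-head results (7 voters total):
Dave vs Hank: Hank wins 6–1.
Dave vs Carol: Carol wins 5–2.
Dave vs Bob: Bob wins 4–3.
Hank vs Carol: Hank wins 4–3.
Hank vs Bob: Hank wins 6–1.
Carol vs Bob: Bob wins 4–3.
Hank beats each rival — Dave (6–1), Carol (4–3), Bob (6–1) — so Hank is the Condorcet winner.

Hank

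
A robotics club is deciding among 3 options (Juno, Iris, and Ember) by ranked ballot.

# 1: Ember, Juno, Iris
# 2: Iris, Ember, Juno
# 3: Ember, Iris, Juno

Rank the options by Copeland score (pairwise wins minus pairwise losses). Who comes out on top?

Pairwise results:
  Juno vs Iris: Iris wins 2–1.
  Juno vs Ember: Ember wins 3–0.
  Iris vs Ember: Ember wins 2–1.
Copeland scores (wins − losses):
  Juno: 0 − 2 = -2
  Iris: 1 − 1 = 0
  Ember: 2 − 0 = 2
Ember has the best Copeland score.

Ember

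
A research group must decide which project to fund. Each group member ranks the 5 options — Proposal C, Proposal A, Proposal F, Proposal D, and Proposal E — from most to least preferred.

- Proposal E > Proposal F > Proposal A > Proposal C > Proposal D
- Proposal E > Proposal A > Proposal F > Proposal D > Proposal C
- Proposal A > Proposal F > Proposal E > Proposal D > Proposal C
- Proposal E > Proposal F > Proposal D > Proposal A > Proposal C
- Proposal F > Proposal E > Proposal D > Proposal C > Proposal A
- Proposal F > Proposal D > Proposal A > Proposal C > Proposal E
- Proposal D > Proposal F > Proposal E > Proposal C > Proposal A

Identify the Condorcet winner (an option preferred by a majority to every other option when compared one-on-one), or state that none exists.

Head-to-head results (7 voters total):
Proposal C vs Proposal A: Proposal A wins 5–2.
Proposal C vs Proposal F: Proposal F wins 7–0.
Proposal C vs Proposal D: Proposal D wins 6–1.
Proposal C vs Proposal E: Proposal E wins 6–1.
Proposal A vs Proposal F: Proposal F wins 5–2.
Proposal A vs Proposal D: Proposal D wins 4–3.
Proposal A vs Proposal E: Proposal E wins 5–2.
Proposal F vs Proposal D: Proposal F wins 6–1.
Proposal F vs Proposal E: Proposal F wins 4–3.
Proposal D vs Proposal E: Proposal E wins 5–2.
Proposal F beats each rival — Proposal C (7–0), Proposal A (5–2), Proposal D (6–1), Proposal E (4–3) — so Proposal F is the Condorcet winner.

Proposal F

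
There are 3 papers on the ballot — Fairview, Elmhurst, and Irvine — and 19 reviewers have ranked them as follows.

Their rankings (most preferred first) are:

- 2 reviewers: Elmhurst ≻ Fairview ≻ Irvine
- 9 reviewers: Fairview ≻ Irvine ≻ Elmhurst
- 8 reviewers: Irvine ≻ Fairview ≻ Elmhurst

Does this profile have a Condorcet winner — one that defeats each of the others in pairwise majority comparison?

Head-to-head results (19 voters total):
Fairview vs Elmhurst: Fairview wins 17–2.
Fairview vs Irvine: Fairview wins 11–8.
Elmhurst vs Irvine: Irvine wins 17–2.
Fairview beats each rival — Elmhurst (17–2), Irvine (11–8) — so Fairview is the Condorcet winner.

Yes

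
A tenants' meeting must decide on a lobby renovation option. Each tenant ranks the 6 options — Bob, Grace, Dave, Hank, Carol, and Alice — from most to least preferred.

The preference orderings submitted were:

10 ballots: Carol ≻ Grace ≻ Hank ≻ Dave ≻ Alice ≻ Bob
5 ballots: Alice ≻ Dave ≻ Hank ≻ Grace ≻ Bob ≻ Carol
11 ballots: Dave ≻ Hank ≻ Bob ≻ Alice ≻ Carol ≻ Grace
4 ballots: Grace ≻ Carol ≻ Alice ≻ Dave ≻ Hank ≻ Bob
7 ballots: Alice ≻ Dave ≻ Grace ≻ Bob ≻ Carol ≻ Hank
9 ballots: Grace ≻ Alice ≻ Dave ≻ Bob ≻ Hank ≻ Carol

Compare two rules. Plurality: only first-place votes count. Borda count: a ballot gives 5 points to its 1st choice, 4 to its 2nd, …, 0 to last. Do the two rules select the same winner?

Plurality first-place counts: Bob 0, Grace 13, Dave 11, Hank 0, Carol 10, Alice 12 → Grace.
Borda totals: Bob 70, Grace 136, Dave 158, Hank 102, Carol 84, Alice 140 → Dave.
The two rules disagree: plurality picks Grace, Borda picks Dave.

No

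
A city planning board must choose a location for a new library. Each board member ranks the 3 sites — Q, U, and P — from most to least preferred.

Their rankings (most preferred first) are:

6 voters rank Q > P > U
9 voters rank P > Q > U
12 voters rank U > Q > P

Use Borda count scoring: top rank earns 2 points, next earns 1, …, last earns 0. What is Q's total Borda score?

Borda scores:
  Q: 6·2 + 9·1 + 12·1 = 33
  U: 6·0 + 9·0 + 12·2 = 24
  P: 6·1 + 9·2 + 12·0 = 24

33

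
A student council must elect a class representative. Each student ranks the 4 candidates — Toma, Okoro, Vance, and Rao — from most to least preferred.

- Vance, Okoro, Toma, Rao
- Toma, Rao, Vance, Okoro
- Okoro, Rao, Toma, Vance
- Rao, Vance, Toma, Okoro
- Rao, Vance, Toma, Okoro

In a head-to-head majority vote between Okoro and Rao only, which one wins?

Rao

Ballots ranking Okoro above Rao: 2.
Ballots ranking Rao above Okoro: 3.
Rao wins the head-to-head, 3–2.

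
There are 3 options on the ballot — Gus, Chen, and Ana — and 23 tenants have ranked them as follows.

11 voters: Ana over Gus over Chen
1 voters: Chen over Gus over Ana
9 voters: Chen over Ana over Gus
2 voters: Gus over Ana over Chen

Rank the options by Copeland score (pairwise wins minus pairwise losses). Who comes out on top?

Pairwise results:
  Gus vs Chen: Gus wins 13–10.
  Gus vs Ana: Ana wins 20–3.
  Chen vs Ana: Ana wins 13–10.
Copeland scores (wins − losses):
  Gus: 1 − 1 = 0
  Chen: 0 − 2 = -2
  Ana: 2 − 0 = 2
Ana has the best Copeland score.

Ana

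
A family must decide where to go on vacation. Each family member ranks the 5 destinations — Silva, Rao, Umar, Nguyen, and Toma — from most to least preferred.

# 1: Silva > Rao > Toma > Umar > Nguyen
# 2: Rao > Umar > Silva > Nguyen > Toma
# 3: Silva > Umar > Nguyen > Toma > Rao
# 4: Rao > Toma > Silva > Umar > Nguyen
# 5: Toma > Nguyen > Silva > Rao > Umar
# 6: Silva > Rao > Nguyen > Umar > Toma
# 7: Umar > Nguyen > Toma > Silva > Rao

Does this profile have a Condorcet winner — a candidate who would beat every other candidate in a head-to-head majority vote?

Yes

Head-to-head results (7 voters total):
Silva vs Rao: Silva wins 5–2.
Silva vs Umar: Silva wins 5–2.
Silva vs Nguyen: Silva wins 5–2.
Silva vs Toma: Silva wins 4–3.
Rao vs Umar: Rao wins 5–2.
Rao vs Nguyen: Rao wins 4–3.
Rao vs Toma: Rao wins 4–3.
Umar vs Nguyen: Umar wins 5–2.
Umar vs Toma: Umar wins 4–3.
Nguyen vs Toma: Nguyen wins 4–3.
Silva beats each rival — Rao (5–2), Umar (5–2), Nguyen (5–2), Toma (4–3) — so Silva is the Condorcet winner.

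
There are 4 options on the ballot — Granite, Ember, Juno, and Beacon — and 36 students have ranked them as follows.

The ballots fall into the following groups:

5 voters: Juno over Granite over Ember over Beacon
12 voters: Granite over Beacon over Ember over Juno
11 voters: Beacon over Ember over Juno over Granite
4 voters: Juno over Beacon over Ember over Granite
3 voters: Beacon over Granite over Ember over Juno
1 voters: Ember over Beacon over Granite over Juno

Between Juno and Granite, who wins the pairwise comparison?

Juno

Ballots ranking Juno above Granite: 5+11+4 = 20.
Ballots ranking Granite above Juno: 12+3+1 = 16.
Juno wins the head-to-head, 20–16.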